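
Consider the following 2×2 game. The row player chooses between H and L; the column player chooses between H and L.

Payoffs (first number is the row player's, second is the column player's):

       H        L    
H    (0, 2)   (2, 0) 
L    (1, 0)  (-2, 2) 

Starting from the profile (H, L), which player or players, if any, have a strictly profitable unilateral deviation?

The row player at (H, L) earns 2; deviating to L yields -2 — not better.
The column player earns 0; deviating to H yields 2 — a strict improvement.
Only the column player has a strictly profitable deviation.

The column player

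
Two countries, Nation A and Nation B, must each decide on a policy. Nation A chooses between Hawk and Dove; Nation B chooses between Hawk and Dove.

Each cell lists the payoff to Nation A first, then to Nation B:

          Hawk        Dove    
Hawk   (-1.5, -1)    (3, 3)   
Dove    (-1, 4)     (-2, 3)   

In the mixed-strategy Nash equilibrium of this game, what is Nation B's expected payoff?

First find x, the probability Nation A plays Hawk, from Nation B's indifference between Hawk and Dove: −x + 4(1−x) = 3x + 3(1−x), giving x = 1/5.
Since Nation B is indifferent in equilibrium, Nation B's expected payoff equals the payoff from either column against (1/5, 4/5). Using Hawk: −(1/5) + 4(4/5) = 3.

3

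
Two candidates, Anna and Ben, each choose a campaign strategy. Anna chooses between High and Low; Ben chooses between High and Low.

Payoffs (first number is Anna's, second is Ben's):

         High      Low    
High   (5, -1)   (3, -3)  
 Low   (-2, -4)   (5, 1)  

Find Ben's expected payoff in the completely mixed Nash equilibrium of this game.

-13/7

First find p, the probability Anna plays High, from Ben's indifference between High and Low: −p − 4(1−p) = −3p + (1−p), giving p = 5/7.
Since Ben is indifferent in equilibrium, Ben's expected payoff equals the payoff from either column against (5/7, 2/7). Using High: −(5/7) − 4(2/7) = -13/7.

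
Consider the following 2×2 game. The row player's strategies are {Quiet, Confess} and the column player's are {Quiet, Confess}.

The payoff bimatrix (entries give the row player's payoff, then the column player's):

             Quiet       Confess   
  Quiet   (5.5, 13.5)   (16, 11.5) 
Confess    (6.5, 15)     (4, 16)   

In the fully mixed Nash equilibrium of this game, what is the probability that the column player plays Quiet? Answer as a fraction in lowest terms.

Let c be the probability that the column player plays Quiet. In a completely mixed equilibrium, the row player must be indifferent between Quiet and Confess.
The row player's expected payoff from Quiet is 5.5c + 16(1−c); from Confess it is 6.5c + 4(1−c).
Setting these equal: −10.5c + 16 = 2.5c + 4, so c = 12/13.

12/13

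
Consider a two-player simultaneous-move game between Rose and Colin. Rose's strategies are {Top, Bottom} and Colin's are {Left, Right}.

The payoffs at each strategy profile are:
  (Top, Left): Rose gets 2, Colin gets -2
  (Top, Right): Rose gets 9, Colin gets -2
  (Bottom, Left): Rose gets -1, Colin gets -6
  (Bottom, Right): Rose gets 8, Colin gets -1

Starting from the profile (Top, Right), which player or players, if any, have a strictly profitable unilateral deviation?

Neither

Rose at (Top, Right) earns 9; deviating to Bottom yields 8 — not better.
Colin earns -2; deviating to Left yields -2 — not better.
Neither player can strictly improve; the profile is a Nash equilibrium.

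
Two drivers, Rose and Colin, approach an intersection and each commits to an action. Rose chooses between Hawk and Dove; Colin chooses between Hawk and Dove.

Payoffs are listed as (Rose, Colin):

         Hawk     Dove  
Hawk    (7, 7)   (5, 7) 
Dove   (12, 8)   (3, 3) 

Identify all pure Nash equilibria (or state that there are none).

(Hawk, Hawk): Rose prefers Dove (12 > 7) — not an equilibrium.
(Hawk, Dove): Rose gets 5 ≥ 3 from Dove, and Colin gets 7 ≥ 7 from Hawk — Nash equilibrium.
(Dove, Hawk): Rose gets 12 ≥ 7 from Hawk, and Colin gets 8 ≥ 3 from Dove — Nash equilibrium.
(Dove, Dove): Rose prefers Hawk (5 > 3); Colin prefers Hawk (8 > 3) — not an equilibrium.

(Hawk, Dove) and (Dove, Hawk)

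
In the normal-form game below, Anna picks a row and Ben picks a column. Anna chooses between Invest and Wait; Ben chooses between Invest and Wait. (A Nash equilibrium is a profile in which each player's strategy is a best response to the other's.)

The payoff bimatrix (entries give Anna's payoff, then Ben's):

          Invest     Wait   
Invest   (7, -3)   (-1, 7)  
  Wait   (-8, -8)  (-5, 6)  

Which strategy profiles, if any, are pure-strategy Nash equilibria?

(Invest, Wait)

(Invest, Invest): Ben prefers Wait (7 > -3) — not an equilibrium.
(Invest, Wait): Anna gets -1 ≥ -5 from Wait, and Ben gets 7 ≥ -3 from Invest — Nash equilibrium.
(Wait, Invest): Anna prefers Invest (7 > -8); Ben prefers Wait (6 > -8) — not an equilibrium.
(Wait, Wait): Anna prefers Invest (-1 > -5) — not an equilibrium.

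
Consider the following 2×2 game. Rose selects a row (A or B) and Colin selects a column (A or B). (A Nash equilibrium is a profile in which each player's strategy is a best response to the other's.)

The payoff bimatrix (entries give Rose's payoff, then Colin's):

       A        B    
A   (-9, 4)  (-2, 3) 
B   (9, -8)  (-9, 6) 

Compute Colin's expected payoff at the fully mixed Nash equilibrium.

16/5

First find x, the probability Rose plays A, from Colin's indifference between A and B: 4x − 8(1−x) = 3x + 6(1−x), giving x = 14/15.
Since Colin is indifferent in equilibrium, Colin's expected payoff equals the payoff from either column against (14/15, 1/15). Using A: 4(14/15) − 8(1/15) = 16/5.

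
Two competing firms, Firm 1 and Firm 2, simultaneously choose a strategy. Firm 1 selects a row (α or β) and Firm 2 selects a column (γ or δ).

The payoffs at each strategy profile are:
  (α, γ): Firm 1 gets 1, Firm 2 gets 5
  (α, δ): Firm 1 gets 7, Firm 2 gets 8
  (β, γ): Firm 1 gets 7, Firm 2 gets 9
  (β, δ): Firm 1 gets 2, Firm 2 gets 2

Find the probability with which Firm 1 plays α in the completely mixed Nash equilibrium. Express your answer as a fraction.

Let x be the probability that Firm 1 plays α. In a completely mixed equilibrium, Firm 2 must be indifferent between γ and δ.
Firm 2's expected payoff from γ is 5x + 9(1−x); from δ it is 8x + 2(1−x).
Setting these equal: −4x + 9 = 6x + 2, so x = 7/10.

7/10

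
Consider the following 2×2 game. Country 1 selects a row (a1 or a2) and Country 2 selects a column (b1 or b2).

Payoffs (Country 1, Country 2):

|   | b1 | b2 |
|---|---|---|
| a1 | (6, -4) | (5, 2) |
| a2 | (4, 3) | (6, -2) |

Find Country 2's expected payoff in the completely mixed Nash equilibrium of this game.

-2/11

First find x, the probability Country 1 plays a1, from Country 2's indifference between b1 and b2: −4x + 3(1−x) = 2x − 2(1−x), giving x = 5/11.
Since Country 2 is indifferent in equilibrium, Country 2's expected payoff equals the payoff from either column against (5/11, 6/11). Using b1: −4(5/11) + 3(6/11) = -2/11.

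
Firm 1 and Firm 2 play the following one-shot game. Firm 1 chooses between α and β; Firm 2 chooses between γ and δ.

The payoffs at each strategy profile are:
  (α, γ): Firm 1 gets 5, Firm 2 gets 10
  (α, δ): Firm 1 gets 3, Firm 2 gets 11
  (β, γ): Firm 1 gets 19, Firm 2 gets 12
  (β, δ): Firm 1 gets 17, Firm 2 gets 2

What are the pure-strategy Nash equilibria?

(α, γ): Firm 1 prefers β (19 > 5); Firm 2 prefers δ (11 > 10) — not an equilibrium.
(α, δ): Firm 1 prefers β (17 > 3) — not an equilibrium.
(β, γ): Firm 1 gets 19 ≥ 5 from α, and Firm 2 gets 12 ≥ 2 from δ — Nash equilibrium.
(β, δ): Firm 2 prefers γ (12 > 2) — not an equilibrium.

(β, γ)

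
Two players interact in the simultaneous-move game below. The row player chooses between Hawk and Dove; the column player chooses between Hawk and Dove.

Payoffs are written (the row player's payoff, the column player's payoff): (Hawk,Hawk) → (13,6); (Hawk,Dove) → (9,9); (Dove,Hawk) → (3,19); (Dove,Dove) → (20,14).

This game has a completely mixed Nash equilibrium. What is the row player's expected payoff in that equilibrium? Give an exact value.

233/21

First find y, the probability the column player plays Hawk, from the row player's indifference between Hawk and Dove: 13y + 9(1−y) = 3y + 20(1−y), giving y = 11/21.
Since the row player is indifferent in equilibrium, the row player's expected payoff equals the payoff from either row against (11/21, 10/21). Using Hawk: 13(11/21) + 9(10/21) = 233/21.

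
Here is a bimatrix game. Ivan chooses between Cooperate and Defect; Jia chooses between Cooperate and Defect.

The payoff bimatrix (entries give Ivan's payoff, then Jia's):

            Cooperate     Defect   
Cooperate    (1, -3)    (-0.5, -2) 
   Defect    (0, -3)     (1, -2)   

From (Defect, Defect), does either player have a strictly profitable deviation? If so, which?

Ivan at (Defect, Defect) earns 1; deviating to Cooperate yields -0.5 — not better.
Jia earns -2; deviating to Cooperate yields -3 — not better.
Neither player can strictly improve; the profile is a Nash equilibrium.

Neither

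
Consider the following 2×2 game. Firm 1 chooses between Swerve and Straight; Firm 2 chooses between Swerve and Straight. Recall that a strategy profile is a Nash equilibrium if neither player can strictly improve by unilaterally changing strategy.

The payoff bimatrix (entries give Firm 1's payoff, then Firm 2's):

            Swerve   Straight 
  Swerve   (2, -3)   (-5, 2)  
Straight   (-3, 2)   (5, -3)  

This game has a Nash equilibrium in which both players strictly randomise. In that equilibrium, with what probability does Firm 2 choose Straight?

Let y be the probability that Firm 2 plays Swerve. In a completely mixed equilibrium, Firm 1 must be indifferent between Swerve and Straight.
Firm 1's expected payoff from Swerve is 2y − 5(1−y); from Straight it is −3y + 5(1−y).
Setting these equal: 7y − 5 = −8y + 5, so y = 2/3.
Therefore Firm 2 plays Straight with probability 1 − 2/3 = 1/3.

1/3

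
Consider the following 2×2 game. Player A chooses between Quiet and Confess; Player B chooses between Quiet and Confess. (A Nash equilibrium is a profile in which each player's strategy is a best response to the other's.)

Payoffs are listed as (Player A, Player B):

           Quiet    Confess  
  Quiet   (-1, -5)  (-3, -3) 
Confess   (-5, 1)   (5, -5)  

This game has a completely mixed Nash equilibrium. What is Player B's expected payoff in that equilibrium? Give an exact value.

-7/2

First find x, the probability Player A plays Quiet, from Player B's indifference between Quiet and Confess: −5x + (1−x) = −3x − 5(1−x), giving x = 3/4.
Since Player B is indifferent in equilibrium, Player B's expected payoff equals the payoff from either column against (3/4, 1/4). Using Quiet: −5(3/4) + (1/4) = -7/2.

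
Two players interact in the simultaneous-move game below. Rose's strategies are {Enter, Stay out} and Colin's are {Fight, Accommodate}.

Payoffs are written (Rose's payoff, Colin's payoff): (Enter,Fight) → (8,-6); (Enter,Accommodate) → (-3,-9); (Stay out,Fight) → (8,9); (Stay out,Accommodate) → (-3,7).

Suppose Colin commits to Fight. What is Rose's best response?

either — both Enter and Stay out are best responses

Against Fight, Rose earns 8 from Enter and 8 from Stay out.
So either strategy is a best response.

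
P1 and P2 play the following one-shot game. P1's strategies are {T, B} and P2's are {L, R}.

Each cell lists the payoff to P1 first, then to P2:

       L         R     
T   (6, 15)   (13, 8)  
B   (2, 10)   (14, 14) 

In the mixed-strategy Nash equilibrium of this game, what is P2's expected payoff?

130/11

First find x, the probability P1 plays T, from P2's indifference between L and R: 15x + 10(1−x) = 8x + 14(1−x), giving x = 4/11.
Since P2 is indifferent in equilibrium, P2's expected payoff equals the payoff from either column against (4/11, 7/11). Using L: 15(4/11) + 10(7/11) = 130/11.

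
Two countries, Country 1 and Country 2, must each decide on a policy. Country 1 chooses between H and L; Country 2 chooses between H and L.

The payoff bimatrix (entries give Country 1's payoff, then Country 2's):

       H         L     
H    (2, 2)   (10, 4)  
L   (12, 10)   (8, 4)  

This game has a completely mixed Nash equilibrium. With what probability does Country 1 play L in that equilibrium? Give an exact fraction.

1/4

Let r be the probability that Country 1 plays H. In a completely mixed equilibrium, Country 2 must be indifferent between H and L.
Country 2's expected payoff from H is 2r + 10(1−r); from L it is 4r + 4(1−r).
Setting these equal: −8r + 10 = 4, so r = 3/4.
Therefore Country 1 plays L with probability 1 − 3/4 = 1/4.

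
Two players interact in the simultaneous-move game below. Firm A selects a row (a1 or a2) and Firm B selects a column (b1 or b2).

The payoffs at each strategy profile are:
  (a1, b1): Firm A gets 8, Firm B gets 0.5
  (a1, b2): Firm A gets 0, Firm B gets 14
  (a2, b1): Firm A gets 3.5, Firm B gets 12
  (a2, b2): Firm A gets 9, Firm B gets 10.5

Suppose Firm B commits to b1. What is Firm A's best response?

a1

Against b1, Firm A earns 8 from a1 and 3.5 from a2.
So a1 is the best response.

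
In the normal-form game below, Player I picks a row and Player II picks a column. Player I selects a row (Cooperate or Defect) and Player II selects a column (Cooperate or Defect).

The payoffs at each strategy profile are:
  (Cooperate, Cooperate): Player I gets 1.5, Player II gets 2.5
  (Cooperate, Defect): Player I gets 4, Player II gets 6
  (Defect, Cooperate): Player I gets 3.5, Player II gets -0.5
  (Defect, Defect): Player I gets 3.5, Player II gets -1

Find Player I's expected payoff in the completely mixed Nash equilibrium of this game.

First find q, the probability Player II plays Cooperate, from Player I's indifference between Cooperate and Defect: 1.5q + 4(1−q) = 3.5q + 3.5(1−q), giving q = 1/5.
Since Player I is indifferent in equilibrium, Player I's expected payoff equals the payoff from either row against (1/5, 4/5). Using Cooperate: 1.5(1/5) + 4(4/5) = 7/2.

7/2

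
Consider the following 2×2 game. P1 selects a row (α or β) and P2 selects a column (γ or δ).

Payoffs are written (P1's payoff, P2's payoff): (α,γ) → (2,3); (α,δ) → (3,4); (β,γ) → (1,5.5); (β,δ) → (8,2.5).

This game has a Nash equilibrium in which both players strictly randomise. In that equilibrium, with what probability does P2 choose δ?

Let y be the probability that P2 plays γ. In a completely mixed equilibrium, P1 must be indifferent between α and β.
P1's expected payoff from α is 2y + 3(1−y); from β it is y + 8(1−y).
Setting these equal: −y + 3 = −7y + 8, so y = 5/6.
Therefore P2 plays δ with probability 1 − 5/6 = 1/6.

1/6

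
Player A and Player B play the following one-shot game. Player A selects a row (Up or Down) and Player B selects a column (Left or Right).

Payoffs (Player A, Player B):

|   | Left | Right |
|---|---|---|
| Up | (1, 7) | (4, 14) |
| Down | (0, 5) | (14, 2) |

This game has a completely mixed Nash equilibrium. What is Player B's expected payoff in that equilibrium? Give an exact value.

First find p, the probability Player A plays Up, from Player B's indifference between Left and Right: 7p + 5(1−p) = 14p + 2(1−p), giving p = 3/10.
Since Player B is indifferent in equilibrium, Player B's expected payoff equals the payoff from either column against (3/10, 7/10). Using Left: 7(3/10) + 5(7/10) = 28/5.

28/5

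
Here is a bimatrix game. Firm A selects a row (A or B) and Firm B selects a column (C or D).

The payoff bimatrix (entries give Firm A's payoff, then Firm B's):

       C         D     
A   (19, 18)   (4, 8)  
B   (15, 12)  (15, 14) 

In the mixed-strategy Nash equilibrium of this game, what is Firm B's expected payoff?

13

First find p, the probability Firm A plays A, from Firm B's indifference between C and D: 18p + 12(1−p) = 8p + 14(1−p), giving p = 1/6.
Since Firm B is indifferent in equilibrium, Firm B's expected payoff equals the payoff from either column against (1/6, 5/6). Using C: 18(1/6) + 12(5/6) = 13.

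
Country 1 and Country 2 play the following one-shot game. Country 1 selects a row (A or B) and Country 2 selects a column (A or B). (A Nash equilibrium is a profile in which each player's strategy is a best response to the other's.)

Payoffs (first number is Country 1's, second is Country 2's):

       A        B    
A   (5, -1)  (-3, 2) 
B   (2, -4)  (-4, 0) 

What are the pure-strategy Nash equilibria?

(A, A): Country 2 prefers B (2 > -1) — not an equilibrium.
(A, B): Country 1 gets -3 ≥ -4 from B, and Country 2 gets 2 ≥ -1 from A — Nash equilibrium.
(B, A): Country 1 prefers A (5 > 2); Country 2 prefers B (0 > -4) — not an equilibrium.
(B, B): Country 1 prefers A (-3 > -4) — not an equilibrium.

(A, B)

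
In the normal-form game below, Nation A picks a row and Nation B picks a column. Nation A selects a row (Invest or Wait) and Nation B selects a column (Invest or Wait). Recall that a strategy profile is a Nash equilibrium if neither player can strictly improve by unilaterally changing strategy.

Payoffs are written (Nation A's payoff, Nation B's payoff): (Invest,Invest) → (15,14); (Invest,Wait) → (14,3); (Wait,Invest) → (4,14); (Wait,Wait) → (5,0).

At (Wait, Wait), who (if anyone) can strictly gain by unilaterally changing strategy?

Both

Nation A at (Wait, Wait) earns 5; deviating to Invest yields 14 — a strict improvement.
Nation B earns 0; deviating to Invest yields 14 — a strict improvement.
Both Nation A and Nation B have strictly profitable deviations.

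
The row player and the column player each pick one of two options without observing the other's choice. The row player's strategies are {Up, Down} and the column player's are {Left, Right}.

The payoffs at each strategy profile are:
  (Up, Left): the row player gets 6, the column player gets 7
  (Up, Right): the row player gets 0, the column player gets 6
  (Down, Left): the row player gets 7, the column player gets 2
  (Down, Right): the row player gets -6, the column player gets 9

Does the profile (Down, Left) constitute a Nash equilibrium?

At (Down, Left), the row player earns 7; switching to Up would give 6, so the row player has no profitable deviation.
The column player earns 2; switching to Right would give 9, so the column player would deviate.
Since at least one player can profitably deviate, this is not a Nash equilibrium.

No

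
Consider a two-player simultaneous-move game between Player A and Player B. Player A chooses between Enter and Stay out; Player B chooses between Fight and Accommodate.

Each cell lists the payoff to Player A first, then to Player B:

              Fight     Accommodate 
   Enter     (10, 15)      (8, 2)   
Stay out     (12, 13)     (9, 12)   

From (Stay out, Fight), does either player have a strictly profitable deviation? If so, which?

Player A at (Stay out, Fight) earns 12; deviating to Enter yields 10 — not better.
Player B earns 13; deviating to Accommodate yields 12 — not better.
Neither player can strictly improve; the profile is a Nash equilibrium.

Neither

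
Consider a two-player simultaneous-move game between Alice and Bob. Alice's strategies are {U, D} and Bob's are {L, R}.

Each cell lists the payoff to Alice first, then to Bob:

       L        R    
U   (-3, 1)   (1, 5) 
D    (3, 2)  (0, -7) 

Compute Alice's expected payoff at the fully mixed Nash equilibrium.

First find q, the probability Bob plays L, from Alice's indifference between U and D: −3q + (1−q) = 3q, giving q = 1/7.
Since Alice is indifferent in equilibrium, Alice's expected payoff equals the payoff from either row against (1/7, 6/7). Using U: −3(1/7) + (6/7) = 3/7.

3/7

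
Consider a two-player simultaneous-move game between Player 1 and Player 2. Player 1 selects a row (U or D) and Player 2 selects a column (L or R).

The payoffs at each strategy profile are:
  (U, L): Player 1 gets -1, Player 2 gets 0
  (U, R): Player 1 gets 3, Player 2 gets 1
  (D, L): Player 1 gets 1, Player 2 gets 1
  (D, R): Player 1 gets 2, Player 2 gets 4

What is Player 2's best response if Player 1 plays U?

R

Against U, Player 2 earns 0 from L and 1 from R.
So R is the best response.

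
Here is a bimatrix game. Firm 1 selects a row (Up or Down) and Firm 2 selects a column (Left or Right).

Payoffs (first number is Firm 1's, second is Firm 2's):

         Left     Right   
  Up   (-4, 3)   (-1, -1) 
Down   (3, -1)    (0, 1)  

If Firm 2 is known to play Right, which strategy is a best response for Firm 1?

Down

Against Right, Firm 1 earns -1 from Up and 0 from Down.
So Down is the best response.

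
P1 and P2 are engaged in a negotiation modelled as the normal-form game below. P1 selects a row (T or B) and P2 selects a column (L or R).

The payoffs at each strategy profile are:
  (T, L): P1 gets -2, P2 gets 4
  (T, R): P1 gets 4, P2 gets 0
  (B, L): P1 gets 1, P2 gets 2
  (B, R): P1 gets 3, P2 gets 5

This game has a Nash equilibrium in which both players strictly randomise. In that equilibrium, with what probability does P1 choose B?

4/7

Let x be the probability that P1 plays T. In a completely mixed equilibrium, P2 must be indifferent between L and R.
P2's expected payoff from L is 4x + 2(1−x); from R it is 5(1−x).
Setting these equal: 2x + 2 = −5x + 5, so x = 3/7.
Therefore P1 plays B with probability 1 − 3/7 = 4/7.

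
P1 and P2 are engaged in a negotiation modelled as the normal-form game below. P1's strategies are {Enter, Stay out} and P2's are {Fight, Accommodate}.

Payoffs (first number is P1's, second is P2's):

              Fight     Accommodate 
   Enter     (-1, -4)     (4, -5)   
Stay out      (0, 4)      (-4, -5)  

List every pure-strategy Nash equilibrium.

(Enter, Fight): P1 prefers Stay out (0 > -1) — not an equilibrium.
(Enter, Accommodate): P2 prefers Fight (-4 > -5) — not an equilibrium.
(Stay out, Fight): P1 gets 0 ≥ -1 from Enter, and P2 gets 4 ≥ -5 from Accommodate — Nash equilibrium.
(Stay out, Accommodate): P1 prefers Enter (4 > -4); P2 prefers Fight (4 > -5) — not an equilibrium.

(Stay out, Fight)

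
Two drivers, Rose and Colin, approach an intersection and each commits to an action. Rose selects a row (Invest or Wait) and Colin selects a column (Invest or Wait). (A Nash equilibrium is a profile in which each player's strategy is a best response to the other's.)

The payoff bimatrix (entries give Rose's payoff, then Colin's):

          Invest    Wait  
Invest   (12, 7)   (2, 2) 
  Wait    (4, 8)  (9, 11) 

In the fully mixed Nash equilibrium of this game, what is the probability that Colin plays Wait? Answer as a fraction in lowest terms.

8/15

Let q be the probability that Colin plays Invest. In a completely mixed equilibrium, Rose must be indifferent between Invest and Wait.
Rose's expected payoff from Invest is 12q + 2(1−q); from Wait it is 4q + 9(1−q).
Setting these equal: 10q + 2 = −5q + 9, so q = 7/15.
Therefore Colin plays Wait with probability 1 − 7/15 = 8/15.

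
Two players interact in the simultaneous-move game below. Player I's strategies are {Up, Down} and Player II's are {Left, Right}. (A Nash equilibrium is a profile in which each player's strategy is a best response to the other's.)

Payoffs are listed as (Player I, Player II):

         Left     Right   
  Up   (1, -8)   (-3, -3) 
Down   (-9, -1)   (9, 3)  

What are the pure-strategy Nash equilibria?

(Down, Right)

(Up, Left): Player II prefers Right (-3 > -8) — not an equilibrium.
(Up, Right): Player I prefers Down (9 > -3) — not an equilibrium.
(Down, Left): Player I prefers Up (1 > -9); Player II prefers Right (3 > -1) — not an equilibrium.
(Down, Right): Player I gets 9 ≥ -3 from Up, and Player II gets 3 ≥ -1 from Left — Nash equilibrium.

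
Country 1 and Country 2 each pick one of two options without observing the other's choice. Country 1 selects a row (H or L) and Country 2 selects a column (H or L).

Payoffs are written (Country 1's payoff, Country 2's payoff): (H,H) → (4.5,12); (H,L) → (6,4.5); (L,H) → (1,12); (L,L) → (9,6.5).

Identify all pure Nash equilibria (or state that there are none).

(H, H)

(H, H): Country 1 gets 4.5 ≥ 1 from L, and Country 2 gets 12 ≥ 4.5 from L — Nash equilibrium.
(H, L): Country 1 prefers L (9 > 6); Country 2 prefers H (12 > 4.5) — not an equilibrium.
(L, H): Country 1 prefers H (4.5 > 1) — not an equilibrium.
(L, L): Country 2 prefers H (12 > 6.5) — not an equilibrium.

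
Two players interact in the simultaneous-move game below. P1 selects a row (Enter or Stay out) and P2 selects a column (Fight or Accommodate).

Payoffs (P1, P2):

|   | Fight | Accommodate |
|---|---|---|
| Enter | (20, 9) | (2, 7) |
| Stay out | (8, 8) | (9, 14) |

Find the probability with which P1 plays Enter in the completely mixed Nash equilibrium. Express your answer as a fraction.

3/4

Let p be the probability that P1 plays Enter. In a completely mixed equilibrium, P2 must be indifferent between Fight and Accommodate.
P2's expected payoff from Fight is 9p + 8(1−p); from Accommodate it is 7p + 14(1−p).
Setting these equal: p + 8 = −7p + 14, so p = 3/4.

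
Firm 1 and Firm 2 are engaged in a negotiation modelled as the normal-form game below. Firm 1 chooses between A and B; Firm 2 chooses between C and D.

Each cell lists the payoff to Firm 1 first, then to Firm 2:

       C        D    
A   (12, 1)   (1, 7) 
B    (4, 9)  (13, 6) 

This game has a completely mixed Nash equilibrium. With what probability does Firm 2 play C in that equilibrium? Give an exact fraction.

3/5

Let y be the probability that Firm 2 plays C. In a completely mixed equilibrium, Firm 1 must be indifferent between A and B.
Firm 1's expected payoff from A is 12y + (1−y); from B it is 4y + 13(1−y).
Setting these equal: 11y + 1 = −9y + 13, so y = 3/5.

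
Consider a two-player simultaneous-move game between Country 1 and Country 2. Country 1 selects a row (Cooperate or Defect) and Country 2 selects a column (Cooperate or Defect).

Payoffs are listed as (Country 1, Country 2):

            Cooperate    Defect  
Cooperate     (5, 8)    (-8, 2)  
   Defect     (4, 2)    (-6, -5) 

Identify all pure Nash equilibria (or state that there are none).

(Cooperate, Cooperate): Country 1 gets 5 ≥ 4 from Defect, and Country 2 gets 8 ≥ 2 from Defect — Nash equilibrium.
(Cooperate, Defect): Country 1 prefers Defect (-6 > -8); Country 2 prefers Cooperate (8 > 2) — not an equilibrium.
(Defect, Cooperate): Country 1 prefers Cooperate (5 > 4) — not an equilibrium.
(Defect, Defect): Country 2 prefers Cooperate (2 > -5) — not an equilibrium.

(Cooperate, Cooperate)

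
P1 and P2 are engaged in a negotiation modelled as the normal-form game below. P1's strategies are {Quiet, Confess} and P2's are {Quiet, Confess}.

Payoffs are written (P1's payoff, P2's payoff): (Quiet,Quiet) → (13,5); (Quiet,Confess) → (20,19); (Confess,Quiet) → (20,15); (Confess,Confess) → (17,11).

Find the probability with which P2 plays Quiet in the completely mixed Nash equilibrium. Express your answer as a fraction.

3/10

Let c be the probability that P2 plays Quiet. In a completely mixed equilibrium, P1 must be indifferent between Quiet and Confess.
P1's expected payoff from Quiet is 13c + 20(1−c); from Confess it is 20c + 17(1−c).
Setting these equal: −7c + 20 = 3c + 17, so c = 3/10.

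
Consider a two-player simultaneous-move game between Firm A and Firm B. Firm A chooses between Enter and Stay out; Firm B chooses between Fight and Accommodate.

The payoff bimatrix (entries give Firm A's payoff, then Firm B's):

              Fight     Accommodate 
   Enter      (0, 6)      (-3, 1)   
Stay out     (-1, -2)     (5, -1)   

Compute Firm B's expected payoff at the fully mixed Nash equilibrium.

-2/3

First find x, the probability Firm A plays Enter, from Firm B's indifference between Fight and Accommodate: 6x − 2(1−x) = x − (1−x), giving x = 1/6.
Since Firm B is indifferent in equilibrium, Firm B's expected payoff equals the payoff from either column against (1/6, 5/6). Using Fight: 6(1/6) − 2(5/6) = -2/3.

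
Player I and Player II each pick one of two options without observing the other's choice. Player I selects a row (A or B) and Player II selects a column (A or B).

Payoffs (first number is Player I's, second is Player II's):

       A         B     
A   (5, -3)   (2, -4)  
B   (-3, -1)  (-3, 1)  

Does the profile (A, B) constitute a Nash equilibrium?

At (A, B), Player I earns 2; switching to B would give -3, so Player I has no profitable deviation.
Player II earns -4; switching to A would give -3, so Player II would deviate.
Since at least one player can profitably deviate, this is not a Nash equilibrium.

No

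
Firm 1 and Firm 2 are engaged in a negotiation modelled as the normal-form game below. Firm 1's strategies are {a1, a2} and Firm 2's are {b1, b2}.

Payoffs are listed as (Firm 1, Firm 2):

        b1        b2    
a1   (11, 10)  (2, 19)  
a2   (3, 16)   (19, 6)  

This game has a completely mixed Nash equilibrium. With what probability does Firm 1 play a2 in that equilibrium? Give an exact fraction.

9/19

Let r be the probability that Firm 1 plays a1. In a completely mixed equilibrium, Firm 2 must be indifferent between b1 and b2.
Firm 2's expected payoff from b1 is 10r + 16(1−r); from b2 it is 19r + 6(1−r).
Setting these equal: −6r + 16 = 13r + 6, so r = 10/19.
Therefore Firm 1 plays a2 with probability 1 − 10/19 = 9/19.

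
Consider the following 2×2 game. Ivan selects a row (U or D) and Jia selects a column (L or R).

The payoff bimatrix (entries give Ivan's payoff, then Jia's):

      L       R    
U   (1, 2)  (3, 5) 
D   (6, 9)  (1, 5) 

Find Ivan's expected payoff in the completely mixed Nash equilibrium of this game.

17/7

First find y, the probability Jia plays L, from Ivan's indifference between U and D: y + 3(1−y) = 6y + (1−y), giving y = 2/7.
Since Ivan is indifferent in equilibrium, Ivan's expected payoff equals the payoff from either row against (2/7, 5/7). Using U: (2/7) + 3(5/7) = 17/7.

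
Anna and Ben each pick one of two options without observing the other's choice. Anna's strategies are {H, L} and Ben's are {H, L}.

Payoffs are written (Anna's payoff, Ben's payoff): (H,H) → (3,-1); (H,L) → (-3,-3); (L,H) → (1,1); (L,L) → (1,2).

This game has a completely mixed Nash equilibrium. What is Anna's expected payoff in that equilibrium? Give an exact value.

First find q, the probability Ben plays H, from Anna's indifference between H and L: 3q − 3(1−q) = q + (1−q), giving q = 2/3.
Since Anna is indifferent in equilibrium, Anna's expected payoff equals the payoff from either row against (2/3, 1/3). Using H: 3(2/3) − 3(1/3) = 1.

1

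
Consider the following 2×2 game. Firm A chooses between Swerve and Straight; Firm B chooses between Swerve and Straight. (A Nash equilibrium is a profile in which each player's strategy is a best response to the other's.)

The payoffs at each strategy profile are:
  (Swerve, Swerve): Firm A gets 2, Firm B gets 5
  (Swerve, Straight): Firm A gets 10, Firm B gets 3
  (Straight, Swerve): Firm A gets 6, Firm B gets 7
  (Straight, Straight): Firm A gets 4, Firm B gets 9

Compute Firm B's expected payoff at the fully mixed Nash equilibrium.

6

First find x, the probability Firm A plays Swerve, from Firm B's indifference between Swerve and Straight: 5x + 7(1−x) = 3x + 9(1−x), giving x = 1/2.
Since Firm B is indifferent in equilibrium, Firm B's expected payoff equals the payoff from either column against (1/2, 1/2). Using Swerve: 5(1/2) + 7(1/2) = 6.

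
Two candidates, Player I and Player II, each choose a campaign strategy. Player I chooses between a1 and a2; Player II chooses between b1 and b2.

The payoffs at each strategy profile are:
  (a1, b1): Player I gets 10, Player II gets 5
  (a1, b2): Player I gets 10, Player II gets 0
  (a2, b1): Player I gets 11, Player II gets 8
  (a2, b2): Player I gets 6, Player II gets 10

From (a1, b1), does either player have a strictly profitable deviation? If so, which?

Player I

Player I at (a1, b1) earns 10; deviating to a2 yields 11 — a strict improvement.
Player II earns 5; deviating to b2 yields 0 — not better.
Only Player I has a strictly profitable deviation.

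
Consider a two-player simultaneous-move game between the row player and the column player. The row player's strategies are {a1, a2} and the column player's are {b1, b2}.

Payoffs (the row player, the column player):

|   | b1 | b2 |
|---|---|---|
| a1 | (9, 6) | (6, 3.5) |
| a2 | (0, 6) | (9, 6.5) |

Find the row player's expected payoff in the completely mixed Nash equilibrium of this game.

First find y, the probability the column player plays b1, from the row player's indifference between a1 and a2: 9y + 6(1−y) = 9(1−y), giving y = 1/4.
Since the row player is indifferent in equilibrium, the row player's expected payoff equals the payoff from either row against (1/4, 3/4). Using a1: 9(1/4) + 6(3/4) = 27/4.

27/4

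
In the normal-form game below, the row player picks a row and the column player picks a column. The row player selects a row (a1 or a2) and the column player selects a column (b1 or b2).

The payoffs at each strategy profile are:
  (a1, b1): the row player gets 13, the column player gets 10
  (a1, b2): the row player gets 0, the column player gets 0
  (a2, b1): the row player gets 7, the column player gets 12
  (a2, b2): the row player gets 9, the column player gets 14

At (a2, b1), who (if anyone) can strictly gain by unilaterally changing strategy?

Both

The row player at (a2, b1) earns 7; deviating to a1 yields 13 — a strict improvement.
The column player earns 12; deviating to b2 yields 14 — a strict improvement.
Both the row player and the column player have strictly profitable deviations.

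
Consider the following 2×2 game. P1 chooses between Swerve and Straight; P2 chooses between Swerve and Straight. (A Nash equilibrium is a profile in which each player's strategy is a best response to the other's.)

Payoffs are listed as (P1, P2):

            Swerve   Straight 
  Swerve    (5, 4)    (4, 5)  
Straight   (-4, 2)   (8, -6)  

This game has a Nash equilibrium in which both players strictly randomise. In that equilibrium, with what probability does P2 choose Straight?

9/13

Let c be the probability that P2 plays Swerve. In a completely mixed equilibrium, P1 must be indifferent between Swerve and Straight.
P1's expected payoff from Swerve is 5c + 4(1−c); from Straight it is −4c + 8(1−c).
Setting these equal: c + 4 = −12c + 8, so c = 4/13.
Therefore P2 plays Straight with probability 1 − 4/13 = 9/13.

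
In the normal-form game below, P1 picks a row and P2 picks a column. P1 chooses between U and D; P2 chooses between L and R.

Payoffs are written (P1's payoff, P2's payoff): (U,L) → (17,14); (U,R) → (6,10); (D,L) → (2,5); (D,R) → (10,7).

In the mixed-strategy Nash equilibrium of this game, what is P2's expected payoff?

8

First find x, the probability P1 plays U, from P2's indifference between L and R: 14x + 5(1−x) = 10x + 7(1−x), giving x = 1/3.
Since P2 is indifferent in equilibrium, P2's expected payoff equals the payoff from either column against (1/3, 2/3). Using L: 14(1/3) + 5(2/3) = 8.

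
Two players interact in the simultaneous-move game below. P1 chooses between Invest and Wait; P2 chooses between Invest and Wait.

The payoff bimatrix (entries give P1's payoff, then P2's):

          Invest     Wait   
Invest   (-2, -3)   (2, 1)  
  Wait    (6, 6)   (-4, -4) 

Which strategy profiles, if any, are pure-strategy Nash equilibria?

(Invest, Wait) and (Wait, Invest)

(Invest, Invest): P1 prefers Wait (6 > -2); P2 prefers Wait (1 > -3) — not an equilibrium.
(Invest, Wait): P1 gets 2 ≥ -4 from Wait, and P2 gets 1 ≥ -3 from Invest — Nash equilibrium.
(Wait, Invest): P1 gets 6 ≥ -2 from Invest, and P2 gets 6 ≥ -4 from Wait — Nash equilibrium.
(Wait, Wait): P1 prefers Invest (2 > -4); P2 prefers Invest (6 > -4) — not an equilibrium.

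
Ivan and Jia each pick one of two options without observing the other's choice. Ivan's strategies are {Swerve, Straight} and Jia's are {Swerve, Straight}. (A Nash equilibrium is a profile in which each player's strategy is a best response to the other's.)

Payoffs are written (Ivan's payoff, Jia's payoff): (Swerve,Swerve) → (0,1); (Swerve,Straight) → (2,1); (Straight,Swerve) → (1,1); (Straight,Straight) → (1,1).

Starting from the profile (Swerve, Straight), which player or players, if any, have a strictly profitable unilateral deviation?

Ivan at (Swerve, Straight) earns 2; deviating to Straight yields 1 — not better.
Jia earns 1; deviating to Swerve yields 1 — not better.
Neither player can strictly improve; the profile is a Nash equilibrium.

Neither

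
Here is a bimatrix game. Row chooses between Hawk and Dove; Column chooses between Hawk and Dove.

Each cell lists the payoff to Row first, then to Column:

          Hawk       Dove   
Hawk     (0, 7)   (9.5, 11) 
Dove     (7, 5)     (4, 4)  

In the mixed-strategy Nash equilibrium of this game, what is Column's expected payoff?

First find p, the probability Row plays Hawk, from Column's indifference between Hawk and Dove: 7p + 5(1−p) = 11p + 4(1−p), giving p = 1/5.
Since Column is indifferent in equilibrium, Column's expected payoff equals the payoff from either column against (1/5, 4/5). Using Hawk: 7(1/5) + 5(4/5) = 27/5.

27/5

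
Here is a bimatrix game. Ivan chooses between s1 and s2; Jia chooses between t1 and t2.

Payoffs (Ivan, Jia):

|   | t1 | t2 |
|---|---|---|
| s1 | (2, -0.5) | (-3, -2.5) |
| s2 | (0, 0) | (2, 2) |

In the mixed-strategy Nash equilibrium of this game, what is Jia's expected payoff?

-1/4

First find x, the probability Ivan plays s1, from Jia's indifference between t1 and t2: −0.5x = −2.5x + 2(1−x), giving x = 1/2.
Since Jia is indifferent in equilibrium, Jia's expected payoff equals the payoff from either column against (1/2, 1/2). Using t1: −0.5(1/2) = -1/4.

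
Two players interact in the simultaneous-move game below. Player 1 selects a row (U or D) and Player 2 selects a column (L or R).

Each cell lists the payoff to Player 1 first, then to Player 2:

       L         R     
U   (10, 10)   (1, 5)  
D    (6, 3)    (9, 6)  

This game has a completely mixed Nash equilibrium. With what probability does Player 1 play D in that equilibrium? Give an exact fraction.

5/8

Let r be the probability that Player 1 plays U. In a completely mixed equilibrium, Player 2 must be indifferent between L and R.
Player 2's expected payoff from L is 10r + 3(1−r); from R it is 5r + 6(1−r).
Setting these equal: 7r + 3 = −r + 6, so r = 3/8.
Therefore Player 1 plays D with probability 1 − 3/8 = 5/8.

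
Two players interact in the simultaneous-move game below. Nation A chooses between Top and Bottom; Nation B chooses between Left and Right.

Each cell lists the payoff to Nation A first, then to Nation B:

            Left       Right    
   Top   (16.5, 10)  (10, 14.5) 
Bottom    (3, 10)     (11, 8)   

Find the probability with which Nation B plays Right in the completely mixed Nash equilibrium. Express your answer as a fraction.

Let y be the probability that Nation B plays Left. In a completely mixed equilibrium, Nation A must be indifferent between Top and Bottom.
Nation A's expected payoff from Top is 16.5y + 10(1−y); from Bottom it is 3y + 11(1−y).
Setting these equal: 6.5y + 10 = −8y + 11, so y = 2/29.
Therefore Nation B plays Right with probability 1 − 2/29 = 27/29.

27/29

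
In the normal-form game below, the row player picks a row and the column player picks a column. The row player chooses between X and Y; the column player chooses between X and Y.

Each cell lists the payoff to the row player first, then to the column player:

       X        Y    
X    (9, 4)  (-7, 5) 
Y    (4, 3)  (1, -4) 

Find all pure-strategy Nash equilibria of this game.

none

(X, X): the column player prefers Y (5 > 4) — not an equilibrium.
(X, Y): the row player prefers Y (1 > -7) — not an equilibrium.
(Y, X): the row player prefers X (9 > 4) — not an equilibrium.
(Y, Y): the column player prefers X (3 > -4) — not an equilibrium.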